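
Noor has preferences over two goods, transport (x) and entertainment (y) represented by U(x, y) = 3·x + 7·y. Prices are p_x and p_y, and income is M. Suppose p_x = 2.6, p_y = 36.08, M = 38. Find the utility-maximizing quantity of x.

x* = 14.6154

Linear utility — the consumer picks whichever good has higher MU/price: 3/2.6 = 1.1538 vs 7/36.08 = 0.194.
x gives more utility per dollar, so spend all income on x: x* = M/p_x, y* = 0.
Numerically: x* = 14.6154, y* = 0.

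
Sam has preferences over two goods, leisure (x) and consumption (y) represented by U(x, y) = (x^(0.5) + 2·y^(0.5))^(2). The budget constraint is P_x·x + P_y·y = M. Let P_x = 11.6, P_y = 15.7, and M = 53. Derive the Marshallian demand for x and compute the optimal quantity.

x* = 1.1551

MRS = MU_x/MU_y = (1/2)·(y/x)^(0.5). Set equal to P_x/P_y.
Hence y/x = (2·P_x/P_y)^(1/(0.5)), i.e. raised to the 2 power.
Substitute y = (y/x)·x into the budget: x* = M/(P_x + P_y·(y/x)).
Numerically y/x = 2.183618, so x* = 53/(11.6 + 15.7·2.183618) = 1.1551.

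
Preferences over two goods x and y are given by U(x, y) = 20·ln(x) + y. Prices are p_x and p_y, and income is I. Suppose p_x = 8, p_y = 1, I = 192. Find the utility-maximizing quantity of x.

x* = 2.5

MU_x = 20/x, MU_y = 1. Tangency: 20/x = p_x/p_y.
So x*(p_x,p_y) = 20·p_y/p_x, independent of income; and y* = (I − 20·p_y)/p_y.
At the given prices: x* = 20·1/8 = 2.5.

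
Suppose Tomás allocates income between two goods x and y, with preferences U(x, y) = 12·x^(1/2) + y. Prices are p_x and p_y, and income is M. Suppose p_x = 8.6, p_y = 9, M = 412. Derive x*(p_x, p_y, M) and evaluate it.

x* = 39.4267

Utility is quasi-linear in y; the FOC for x is 6/√x = p_x/p_y.
Solve: √x = 6·p_y/p_x, so x*(p_x,p_y) = (6·p_y/p_x)², and y* = (M − p_x·x*)/p_y.
Plugging in: x* = (6·9/8.6)² = 39.4267.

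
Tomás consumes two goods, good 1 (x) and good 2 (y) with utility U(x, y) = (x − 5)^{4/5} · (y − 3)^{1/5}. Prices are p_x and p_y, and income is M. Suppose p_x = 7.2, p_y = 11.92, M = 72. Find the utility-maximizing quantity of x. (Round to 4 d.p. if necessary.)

x* = 5.0267

Let x' = x−5, y' = y−3. MRS = 4·y'/x' = p_x/p_y.
Substituting into the budget: x* = 5 + 0.8·(M − 5·p_x − 3·p_y)/p_x, and y* = 3 + 0.2·(…)/p_y.
Discretionary income = 72 − 5·7.2 − 3·11.92 = 0.24; x* = 5 + 0.8·0.24/7.2 = 5.0267.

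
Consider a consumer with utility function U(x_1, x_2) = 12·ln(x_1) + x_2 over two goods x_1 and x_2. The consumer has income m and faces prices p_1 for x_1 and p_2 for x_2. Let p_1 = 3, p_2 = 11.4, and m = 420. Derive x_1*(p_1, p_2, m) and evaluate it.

x_1* = 45.6

MU_x_1 = 12/x_1, MU_x_2 = 1. Tangency: 12/x_1 = p_1/p_2.
So x_1*(p_1,p_2) = 12·p_2/p_1, independent of income; and x_2* = (m − 12·p_2)/p_2.
At the given prices: x_1* = 12·11.4/3 = 45.6.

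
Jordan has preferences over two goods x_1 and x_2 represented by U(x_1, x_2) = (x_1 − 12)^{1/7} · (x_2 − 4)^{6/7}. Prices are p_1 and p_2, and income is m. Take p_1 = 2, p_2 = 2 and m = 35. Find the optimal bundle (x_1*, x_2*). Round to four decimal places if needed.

Substituting into the budget: x_1* = 12 + 1/7·(m − 12·p_1 − 4·p_2)/p_1, and x_2* = 4 + 6/7·(…)/p_2.
Discretionary income = 35 − 12·2 − 4·2 = 3; x_1* = 12 + 1/7·3/2 = 12.2143; x_2* = 4 + 6/7·3/2 = 5.2857.

x_1* = 12.2143, x_2* = 5.2857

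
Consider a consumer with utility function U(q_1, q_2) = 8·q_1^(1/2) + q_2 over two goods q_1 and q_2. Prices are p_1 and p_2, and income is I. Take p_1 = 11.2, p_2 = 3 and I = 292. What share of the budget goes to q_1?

MU_q_1 = 4/√q_1, MU_q_2 = 1. Tangency: 4/√q_1 = p_1/p_2.
Thus q_1* = (4·p_2/p_1)² — independent of I — with the rest of income spent on q_2.
Plugging in: q_1* = (4·3/11.2)² = 1.148, q_2* = 93.0476.
Expenditure on q_1: 11.2·1.148 = 12.8571; share = 0.044.

share on q_1 = 0.044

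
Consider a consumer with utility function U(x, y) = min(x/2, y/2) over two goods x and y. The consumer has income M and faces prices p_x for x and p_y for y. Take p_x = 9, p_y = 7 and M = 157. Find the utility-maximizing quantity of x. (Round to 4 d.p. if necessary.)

x* = 9.8125

Leontief preferences: the optimum is at the kink where x/2 = y/2, i.e. y = x.
Budget: p_x·x + p_y·x = M, so (2·p_x + 2·p_y)·x = 2·M.
Demand: x*(p_x,p_y,M) = 2·M/(2·p_x + 2·p_y), y* = 2·M/(2·p_x + 2·p_y).
Here 2·9 + 2·7 = 32, giving x* = 9.8125.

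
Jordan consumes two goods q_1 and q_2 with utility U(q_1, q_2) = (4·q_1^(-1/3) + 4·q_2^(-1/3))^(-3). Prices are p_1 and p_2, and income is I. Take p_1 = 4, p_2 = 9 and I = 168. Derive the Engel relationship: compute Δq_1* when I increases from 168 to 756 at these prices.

MRS = MU_q_1/MU_q_2 = (q_2/q_1)^(4/3). Set equal to p_1/p_2.
Solve for the ratio: q_2/q_1 = [p_1/p_2]^(0.75).
Substitute q_2 = (q_2/q_1)·q_1 into the budget: q_1* = I/(p_1 + p_2·(q_2/q_1)).
Numerically q_2/q_1 = 0.544331, so q_1* = 168/(4 + 9·0.544331) = 18.8786.
At I' = 756: q_1* = 84.9536. Change: 84.9536 − 18.8786 = 66.075.

Δq_1* = 66.075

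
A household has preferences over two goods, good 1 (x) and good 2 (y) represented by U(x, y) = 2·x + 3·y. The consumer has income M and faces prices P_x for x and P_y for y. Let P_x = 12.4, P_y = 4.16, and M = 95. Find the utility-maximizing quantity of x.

x* = 0

Linear utility — the consumer picks whichever good has higher MU/price: 2/12.4 = 0.1613 vs 3/4.16 = 0.7212.
y gives more utility per dollar, so spend all income on y: y* = M/P_y, x* = 0.
Numerically: x* = 0, y* = 22.8365.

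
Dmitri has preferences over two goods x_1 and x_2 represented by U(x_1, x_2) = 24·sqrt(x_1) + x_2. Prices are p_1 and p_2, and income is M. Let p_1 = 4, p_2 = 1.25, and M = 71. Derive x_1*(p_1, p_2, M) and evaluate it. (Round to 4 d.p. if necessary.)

Set MRS = p_1/p_2: 12·x_1^(−1/2) = p_1/p_2.
Thus x_1* = (12·p_2/p_1)² — independent of M — with the rest of income spent on x_2.
Plugging in: x_1* = (12·1.25/4)² = 14.0625.

x_1* = 14.0625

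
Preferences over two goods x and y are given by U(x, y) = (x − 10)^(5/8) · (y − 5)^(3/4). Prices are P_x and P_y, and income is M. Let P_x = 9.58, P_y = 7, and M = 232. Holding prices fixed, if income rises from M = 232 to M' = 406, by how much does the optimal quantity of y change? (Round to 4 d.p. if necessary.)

Let x' = x−10, y' = y−5. MRS = (5/6)·y'/x' = P_x/P_y.
Substituting into the budget: x* = 10 + 5/11·(M − 10·P_x − 5·P_y)/P_x, and y* = 5 + 6/11·(…)/P_y.
Discretionary income = 232 − 10·9.58 − 5·7 = 101.2; y* = 5 + 6/11·101.2/7 = 12.8857.
At M' = 406: y* = 26.4442. Change: 26.4442 − 12.8857 = 13.5584.

Δy* = 13.5584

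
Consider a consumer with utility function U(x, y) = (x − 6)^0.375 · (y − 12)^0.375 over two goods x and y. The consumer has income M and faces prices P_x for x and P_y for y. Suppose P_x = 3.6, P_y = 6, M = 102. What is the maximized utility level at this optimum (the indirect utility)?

MRS = (y−12)/(x−6). Tangency with P_x/P_y gives y−12 = (P_x/P_y)·(x−6).
After buying the subsistence bundle (6, 12), a share 0.5 of the remaining income goes to x: x* = 6 + 0.5·(M − 6P_x − 12P_y)/P_x.
Discretionary income = 102 − 6·3.6 − 12·6 = 8.4; x* = 6 + 0.5·8.4/3.6 = 7.1667; y* = 12 + 0.5·8.4/6 = 12.7.
Utility at the optimum: U(7.1667, 12.7) = 0.9269.

V = 0.9269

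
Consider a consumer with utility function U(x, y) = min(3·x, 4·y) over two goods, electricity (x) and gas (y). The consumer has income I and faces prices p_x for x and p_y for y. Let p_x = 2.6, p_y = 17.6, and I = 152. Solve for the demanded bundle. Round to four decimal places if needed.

Leontief preferences: the optimum is at the kink where x/4 = y/3, i.e. y = (3/4)·x.
Budget: p_x·x + p_y·(3/4)·x = I, so (4·p_x + 3·p_y)·x = 4·I.
Demand: x*(p_x,p_y,I) = 4·I/(4·p_x + 3·p_y), y* = 3·I/(4·p_x + 3·p_y).
Here 4·2.6 + 3·17.6 = 63.2, giving x* = 9.6203 and y* = 7.2152.

x* = 9.6203, y* = 7.2152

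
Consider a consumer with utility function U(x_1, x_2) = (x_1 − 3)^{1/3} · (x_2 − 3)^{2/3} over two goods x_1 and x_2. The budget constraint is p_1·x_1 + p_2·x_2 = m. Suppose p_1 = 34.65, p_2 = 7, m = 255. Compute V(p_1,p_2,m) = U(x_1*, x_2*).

V = 5.7682

After buying the subsistence bundle (3, 3), a share 1/3 of the remaining income goes to x_1: x_1* = 3 + 1/3·(m − 3p_1 − 3p_2)/p_1.
Discretionary income = 255 − 3·34.65 − 3·7 = 130.05; x_1* = 3 + 1/3·130.05/34.65 = 4.2511; x_2* = 3 + 2/3·130.05/7 = 15.3857.
Utility at the optimum: U(4.2511, 15.3857) = 5.7682.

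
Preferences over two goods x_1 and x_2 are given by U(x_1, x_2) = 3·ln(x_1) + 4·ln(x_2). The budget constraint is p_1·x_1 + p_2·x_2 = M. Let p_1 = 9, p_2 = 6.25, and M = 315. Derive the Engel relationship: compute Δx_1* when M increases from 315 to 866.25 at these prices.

The MRS is (3/4)·x_2/x_1. Set MRS = p_1/p_2.
So 3·p_2·x_2 = 4·p_1·x_1; combined with the budget, a share 3/7 of income goes to x_1.
Demand: x_1*(p_1,p_2,M) = 3/7·M/p_1 and x_2* = 4/7·M/p_2.
At p_1=9, p_2=6.25, M=315: x_1* = 3/7·315/9 = 15.
At M' = 866.25: x_1* = 41.25. Change: 41.25 − 15 = 26.25.

Δx_1* = 26.25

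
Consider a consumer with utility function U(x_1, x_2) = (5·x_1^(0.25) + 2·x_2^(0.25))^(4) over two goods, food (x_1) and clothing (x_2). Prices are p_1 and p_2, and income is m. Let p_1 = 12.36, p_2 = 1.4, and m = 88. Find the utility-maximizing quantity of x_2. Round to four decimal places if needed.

x_2* = 23.7943

MRS = MU_x_1/MU_x_2 = (5/2)·(x_2/x_1)^(0.75). Set equal to p_1/p_2.
Solve for the ratio: x_2/x_1 = [(2/5)·p_1/p_2]^(4/3).
Substitute x_2 = (x_2/x_1)·x_1 into the budget: x_1* = m/(p_1 + p_2·(x_2/x_1)).
Numerically x_2/x_1 = 5.377749, so x_1* = 88/(12.36 + 1.4·5.377749) = 4.4246 and x_2* = 5.377749·4.4246 = 23.7943.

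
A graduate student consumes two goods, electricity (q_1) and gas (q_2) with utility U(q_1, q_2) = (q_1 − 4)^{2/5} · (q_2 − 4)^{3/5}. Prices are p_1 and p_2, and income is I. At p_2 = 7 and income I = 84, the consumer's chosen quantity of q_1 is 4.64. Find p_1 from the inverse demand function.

p_1 = 10

Let q_1' = q_1−4, q_2' = q_2−4. MRS = (2/3)·q_2'/q_1' = p_1/p_2.
After buying the subsistence bundle (4, 4), a share 0.4 of the remaining income goes to q_1: q_1* = 4 + 0.4·(I − 4p_1 − 4p_2)/p_1.
Set q_1* = 4.64 in the demand function and solve for p_1: p_1 = 10.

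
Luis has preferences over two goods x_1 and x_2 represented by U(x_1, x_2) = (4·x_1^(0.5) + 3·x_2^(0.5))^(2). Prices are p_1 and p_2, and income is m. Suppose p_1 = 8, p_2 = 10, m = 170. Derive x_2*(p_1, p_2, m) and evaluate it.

x_2* = 5.2759

From the CES first-order condition, (4/3)·(x_2/x_1)^(0.5) = p_1/p_2.
Solve for the ratio: x_2/x_1 = [(3/4)·p_1/p_2]^(2).
With the ratio pinned down, the budget gives x_1* = m/(p_1 + p_2·(x_2/x_1)) and x_2* = (x_2/x_1)·x_1*.
Numerically x_2/x_1 = 0.36, so x_1* = 170/(8 + 10·0.36) = 14.6552 and x_2* = 0.36·14.6552 = 5.2759.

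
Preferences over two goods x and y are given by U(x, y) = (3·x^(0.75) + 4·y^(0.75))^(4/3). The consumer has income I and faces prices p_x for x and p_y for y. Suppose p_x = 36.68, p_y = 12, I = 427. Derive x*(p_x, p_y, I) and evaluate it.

From the CES first-order condition, (3/4)·(y/x)^(0.25) = p_x/p_y.
Solve for the ratio: y/x = [(4/3)·p_x/p_y]^(4).
With the ratio pinned down, the budget gives x* = I/(p_x + p_y·(y/x)) and y* = (y/x)·x*.
Numerically y/x = 275.897186, so x* = 427/(36.68 + 12·275.897186) = 0.1276.

x* = 0.1276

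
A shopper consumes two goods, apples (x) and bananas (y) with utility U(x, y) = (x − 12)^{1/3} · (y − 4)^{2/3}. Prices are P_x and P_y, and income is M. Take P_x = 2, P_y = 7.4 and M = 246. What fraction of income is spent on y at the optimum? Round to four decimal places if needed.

share on y = 0.6417

This is Cobb-Douglas in (x−12, y−4): tangency gives 1/3·P_y·(y−4) = 2/3·P_x·(x−12).
After buying the subsistence bundle (12, 4), a share 1/3 of the remaining income goes to x: x* = 12 + 1/3·(M − 12P_x − 4P_y)/P_x.
Discretionary income = 246 − 12·2 − 4·7.4 = 192.4; x* = 12 + 1/3·192.4/2 = 44.0667; y* = 4 + 2/3·192.4/7.4 = 21.3333.
Expenditure on y: 7.4·21.3333 = 157.8667; share = 0.6417.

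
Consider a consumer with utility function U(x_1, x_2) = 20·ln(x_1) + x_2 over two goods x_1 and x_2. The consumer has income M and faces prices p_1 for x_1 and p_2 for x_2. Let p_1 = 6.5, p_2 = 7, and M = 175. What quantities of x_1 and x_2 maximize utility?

MU_x_1 = 20/x_1, MU_x_2 = 1. Tangency: 20/x_1 = p_1/p_2.
So x_1*(p_1,p_2) = 20·p_2/p_1, independent of income; and x_2* = (M − 20·p_2)/p_2.
At the given prices: x_1* = 20·7/6.5 = 21.5385, and x_2* = 5.

x_1* = 21.5385, x_2* = 5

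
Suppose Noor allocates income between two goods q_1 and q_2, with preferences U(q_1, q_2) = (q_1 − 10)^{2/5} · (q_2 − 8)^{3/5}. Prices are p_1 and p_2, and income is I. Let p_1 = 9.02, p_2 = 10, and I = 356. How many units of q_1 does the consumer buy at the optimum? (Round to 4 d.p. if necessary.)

After buying the subsistence bundle (10, 8), a share 0.4 of the remaining income goes to q_1: q_1* = 10 + 0.4·(I − 10p_1 − 8p_2)/p_1.
Discretionary income = 356 − 10·9.02 − 8·10 = 185.8; q_1* = 10 + 0.4·185.8/9.02 = 18.2395.

q_1* = 18.2395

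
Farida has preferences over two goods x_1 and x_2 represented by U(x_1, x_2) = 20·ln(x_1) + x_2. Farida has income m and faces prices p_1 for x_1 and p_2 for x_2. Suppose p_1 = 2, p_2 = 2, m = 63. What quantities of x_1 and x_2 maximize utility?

x_1* = 20, x_2* = 11.5

At the given prices: x_1* = 20·2/2 = 20, and x_2* = 11.5.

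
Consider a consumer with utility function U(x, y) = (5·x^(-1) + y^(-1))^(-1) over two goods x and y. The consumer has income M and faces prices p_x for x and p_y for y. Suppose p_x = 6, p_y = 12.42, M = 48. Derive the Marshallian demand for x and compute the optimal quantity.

x* = 4.8679

MRS = MU_x/MU_y = 5·(y/x)^(2). Set equal to p_x/p_y.
Solve for the ratio: y/x = [(1/5)·p_x/p_y]^(0.5).
With the ratio pinned down, the budget gives x* = M/(p_x + p_y·(y/x)) and y* = (y/x)·x*.
Numerically y/x = 0.310835, so x* = 48/(6 + 12.42·0.310835) = 4.8679.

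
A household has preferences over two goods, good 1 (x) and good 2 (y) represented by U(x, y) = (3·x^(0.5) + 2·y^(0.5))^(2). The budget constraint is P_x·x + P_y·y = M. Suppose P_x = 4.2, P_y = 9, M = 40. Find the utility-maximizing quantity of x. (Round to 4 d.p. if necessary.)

x* = 7.8878

MRS = MU_x/MU_y = (3/2)·(y/x)^(0.5). Set equal to P_x/P_y.
Hence y/x = ((2/3)·P_x/P_y)^(1/(0.5)), i.e. raised to the 2 power.
With the ratio pinned down, the budget gives x* = M/(P_x + P_y·(y/x)) and y* = (y/x)·x*.
Numerically y/x = 0.09679, so x* = 40/(4.2 + 9·0.09679) = 7.8878.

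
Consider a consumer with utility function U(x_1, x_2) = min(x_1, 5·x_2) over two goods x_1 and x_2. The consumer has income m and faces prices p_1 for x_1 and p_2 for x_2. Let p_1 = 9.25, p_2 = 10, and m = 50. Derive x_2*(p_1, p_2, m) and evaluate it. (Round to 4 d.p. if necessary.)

Leontief preferences: the optimum is at the kink where x_1/5 = x_2/1, i.e. x_2 = (1/5)·x_1.
Budget: p_1·x_1 + p_2·(1/5)·x_1 = m, so (5·p_1 + p_2)·x_1 = 5·m.
Demand: x_1*(p_1,p_2,m) = 5·m/(5·p_1 + p_2), x_2* = m/(5·p_1 + p_2).
Here 5·9.25 + 10 = 56.25, giving x_2* = 0.8889.

x_2* = 0.8889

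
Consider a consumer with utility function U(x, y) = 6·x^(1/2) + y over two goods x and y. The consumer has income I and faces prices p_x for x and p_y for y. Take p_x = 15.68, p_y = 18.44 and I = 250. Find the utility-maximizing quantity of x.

Set MRS = p_x/p_y: 3·x^(−1/2) = p_x/p_y.
Solve: √x = 3·p_y/p_x, so x*(p_x,p_y) = (3·p_y/p_x)², and y* = (I − p_x·x*)/p_y.
Plugging in: x* = (3·18.44/15.68)² = 12.4472.

x* = 12.4472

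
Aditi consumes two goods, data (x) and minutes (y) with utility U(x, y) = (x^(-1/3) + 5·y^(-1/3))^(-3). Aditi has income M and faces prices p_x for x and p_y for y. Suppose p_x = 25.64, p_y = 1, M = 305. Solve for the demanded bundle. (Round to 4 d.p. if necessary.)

x* = 4.7851, y* = 182.3094

From the CES first-order condition, (1/5)·(y/x)^(4/3) = p_x/p_y.
Solve for the ratio: y/x = [5·p_x/p_y]^(0.75).
Substitute y = (y/x)·x into the budget: x* = M/(p_x + p_y·(y/x)).
Numerically y/x = 38.099214, so x* = 305/(25.64 + 1·38.099214) = 4.7851 and y* = 38.099214·4.7851 = 182.3094.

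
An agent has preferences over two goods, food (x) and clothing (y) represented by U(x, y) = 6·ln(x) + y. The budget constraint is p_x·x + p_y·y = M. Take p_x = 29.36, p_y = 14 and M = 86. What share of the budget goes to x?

MU_x = 6/x, MU_y = 1. Tangency: 6/x = p_x/p_y.
So x*(p_x,p_y) = 6·p_y/p_x, independent of income; and y* = (M − 6·p_y)/p_y.
At the given prices: x* = 6·14/29.36 = 2.861, and y* = 0.1429.
Expenditure on x: 29.36·2.861 = 84; share = 0.9767.

share on x = 0.9767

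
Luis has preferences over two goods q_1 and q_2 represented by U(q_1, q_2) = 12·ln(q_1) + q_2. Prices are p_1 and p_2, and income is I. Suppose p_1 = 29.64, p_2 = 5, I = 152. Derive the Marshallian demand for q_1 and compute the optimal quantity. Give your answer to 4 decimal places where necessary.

q_1* = 2.0243

At the given prices: q_1* = 12·5/29.64 = 2.0243.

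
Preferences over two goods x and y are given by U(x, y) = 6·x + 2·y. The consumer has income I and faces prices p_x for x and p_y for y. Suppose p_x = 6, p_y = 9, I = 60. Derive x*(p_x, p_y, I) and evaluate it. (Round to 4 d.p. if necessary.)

x gives more utility per dollar, so spend all income on x: x* = I/p_x, y* = 0.
Numerically: x* = 10, y* = 0.

x* = 10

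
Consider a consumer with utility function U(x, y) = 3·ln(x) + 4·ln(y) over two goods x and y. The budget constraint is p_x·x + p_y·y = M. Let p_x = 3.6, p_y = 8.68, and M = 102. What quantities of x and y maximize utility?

x* = 12.1429, y* = 6.7149

The MRS is (3/4)·y/x. Set MRS = p_x/p_y.
So 3·p_y·y = 4·p_x·x; combined with the budget, a share 3/7 of income goes to x.
Demand: x*(p_x,p_y,M) = 3/7·M/p_x and y* = 4/7·M/p_y.
At p_x=3.6, p_y=8.68, M=102: x* = 3/7·102/3.6 = 12.1429, y* = 6.7149.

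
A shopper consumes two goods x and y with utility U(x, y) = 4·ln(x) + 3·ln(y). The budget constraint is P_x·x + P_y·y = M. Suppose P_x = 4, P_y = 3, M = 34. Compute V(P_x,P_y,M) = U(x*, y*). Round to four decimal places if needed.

Tangency: MRS = (4/3)·y/x = P_x/P_y.
Rearranging, P_y·y = (3/4)·P_x·x. Substituting into the budget gives P_x·x·(1 + (3/4)) = M.
Demand: x*(P_x,P_y,M) = 4/7·M/P_x and y* = 3/7·M/P_y.
At P_x=4, P_y=3, M=34: x* = 4/7·34/4 = 4.8571, y* = 4.8571.
Utility at the optimum: U(4.8571, 4.8571) = 11.0632.

V = 11.0632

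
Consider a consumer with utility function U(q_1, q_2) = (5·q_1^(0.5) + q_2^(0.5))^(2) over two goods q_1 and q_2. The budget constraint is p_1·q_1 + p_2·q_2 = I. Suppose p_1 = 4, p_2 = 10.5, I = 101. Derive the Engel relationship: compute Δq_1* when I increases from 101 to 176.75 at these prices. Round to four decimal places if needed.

From the CES first-order condition, 5·(q_2/q_1)^(0.5) = p_1/p_2.
Solve for the ratio: q_2/q_1 = [(1/5)·p_1/p_2]^(2).
Substitute q_2 = (q_2/q_1)·q_1 into the budget: q_1* = I/(p_1 + p_2·(q_2/q_1)).
Numerically q_2/q_1 = 0.005805, so q_1* = 101/(4 + 10.5·0.005805) = 24.871.
At I' = 176.75: q_1* = 43.5243. Change: 43.5243 − 24.871 = 18.6533.

Δq_1* = 18.6533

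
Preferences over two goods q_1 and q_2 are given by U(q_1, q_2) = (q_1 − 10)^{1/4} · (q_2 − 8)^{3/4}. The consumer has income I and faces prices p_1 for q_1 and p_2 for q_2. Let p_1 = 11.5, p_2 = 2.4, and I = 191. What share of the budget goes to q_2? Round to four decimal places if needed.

MRS = (1/3)·(q_2−8)/(q_1−10). Tangency with p_1/p_2 gives q_2−8 = 3·(p_1/p_2)·(q_1−10).
Substituting into the budget: q_1* = 10 + 0.25·(I − 10·p_1 − 8·p_2)/p_1, and q_2* = 8 + 0.75·(…)/p_2.
Discretionary income = 191 − 10·11.5 − 8·2.4 = 56.8; q_1* = 10 + 0.25·56.8/11.5 = 11.2348; q_2* = 8 + 0.75·56.8/2.4 = 25.75.
Expenditure on q_2: 2.4·25.75 = 61.8; share = 0.3236.

share on q_2 = 0.3236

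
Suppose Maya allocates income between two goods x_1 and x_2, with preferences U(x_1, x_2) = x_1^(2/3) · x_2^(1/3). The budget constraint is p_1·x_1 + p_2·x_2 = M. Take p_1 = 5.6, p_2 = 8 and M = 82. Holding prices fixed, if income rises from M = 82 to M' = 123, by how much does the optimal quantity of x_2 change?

Δx_2* = 1.7083

Demand: x_1*(p_1,p_2,M) = 2/3·M/p_1 and x_2* = 1/3·M/p_2.
At p_1=5.6, p_2=8, M=82: x_2* = 1/3·82/8 = 3.4167.
At M' = 123: x_2* = 5.125. Change: 5.125 − 3.4167 = 1.7083.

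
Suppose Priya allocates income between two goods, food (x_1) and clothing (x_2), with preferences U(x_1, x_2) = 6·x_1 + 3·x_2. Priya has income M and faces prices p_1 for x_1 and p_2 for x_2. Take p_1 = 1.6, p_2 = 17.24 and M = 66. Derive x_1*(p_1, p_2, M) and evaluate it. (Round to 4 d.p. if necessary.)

Linear utility — the consumer picks whichever good has higher MU/price: 6/1.6 = 3.75 vs 3/17.24 = 0.174.
x_1 gives more utility per dollar, so spend all income on x_1: x_1* = M/p_1, x_2* = 0.
Numerically: x_1* = 41.25, x_2* = 0.

x_1* = 41.25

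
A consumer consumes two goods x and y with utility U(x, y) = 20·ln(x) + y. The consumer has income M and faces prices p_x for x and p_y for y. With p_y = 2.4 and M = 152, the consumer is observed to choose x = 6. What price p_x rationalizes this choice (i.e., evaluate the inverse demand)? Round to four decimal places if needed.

p_x = 8

Set MRS = p_x/p_y: (20/x)/1 = p_x/p_y.
So x*(p_x,p_y) = 20·p_y/p_x, independent of income; and y* = (M − 20·p_y)/p_y.
Set x* = 6 in the demand function and solve for p_x: p_x = 8.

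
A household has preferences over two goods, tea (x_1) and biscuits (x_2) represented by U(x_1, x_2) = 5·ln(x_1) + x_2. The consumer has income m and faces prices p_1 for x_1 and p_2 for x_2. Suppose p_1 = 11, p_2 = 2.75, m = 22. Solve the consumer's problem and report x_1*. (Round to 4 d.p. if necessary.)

Set MRS = p_1/p_2: (5/x_1)/1 = p_1/p_2.
So x_1*(p_1,p_2) = 5·p_2/p_1, independent of income; and x_2* = (m − 5·p_2)/p_2.
At the given prices: x_1* = 5·2.75/11 = 1.25.

x_1* = 1.25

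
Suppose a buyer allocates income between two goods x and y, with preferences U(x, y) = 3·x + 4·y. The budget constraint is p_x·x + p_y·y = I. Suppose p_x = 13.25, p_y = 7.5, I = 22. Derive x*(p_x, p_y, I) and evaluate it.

Linear utility — the consumer picks whichever good has higher MU/price: 3/13.25 = 0.2264 vs 4/7.5 = 0.5333.
y gives more utility per dollar, so spend all income on y: y* = I/p_y, x* = 0.
Numerically: x* = 0, y* = 2.9333.

x* = 0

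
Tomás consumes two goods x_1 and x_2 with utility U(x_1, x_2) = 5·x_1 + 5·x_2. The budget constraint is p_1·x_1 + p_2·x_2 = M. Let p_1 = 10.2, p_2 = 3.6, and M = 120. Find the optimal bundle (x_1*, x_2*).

x_1* = 0, x_2* = 33.3333

Perfect substitutes: compare marginal utility per dollar. 5/p_1 vs 5/p_2 → 0.4902 vs 1.3889.
x_2 gives more utility per dollar, so spend all income on x_2: x_2* = M/p_2, x_1* = 0.
Numerically: x_1* = 0, x_2* = 33.3333.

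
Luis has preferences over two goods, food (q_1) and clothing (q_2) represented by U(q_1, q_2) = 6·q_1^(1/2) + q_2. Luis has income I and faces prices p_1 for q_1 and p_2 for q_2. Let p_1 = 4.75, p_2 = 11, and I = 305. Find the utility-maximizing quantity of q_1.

Thus q_1* = (3·p_2/p_1)² — independent of I — with the rest of income spent on q_2.
Plugging in: q_1* = (3·11/4.75)² = 48.2659.

q_1* = 48.2659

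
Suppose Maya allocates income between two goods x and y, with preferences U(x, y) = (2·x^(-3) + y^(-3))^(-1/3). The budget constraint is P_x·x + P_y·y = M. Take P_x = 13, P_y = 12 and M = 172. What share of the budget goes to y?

From the CES first-order condition, 2·(y/x)^(4) = P_x/P_y.
Solve for the ratio: y/x = [(1/2)·P_x/P_y]^(0.25).
With the ratio pinned down, the budget gives x* = M/(P_x + P_y·(y/x)) and y* = (y/x)·x*.
Numerically y/x = 0.857893, so x* = 172/(13 + 12·0.857893) = 7.3836 and y* = 0.857893·7.3836 = 6.3344.
Expenditure on y: 12·6.3344 = 76.0126; share = 0.4419.

share on y = 0.4419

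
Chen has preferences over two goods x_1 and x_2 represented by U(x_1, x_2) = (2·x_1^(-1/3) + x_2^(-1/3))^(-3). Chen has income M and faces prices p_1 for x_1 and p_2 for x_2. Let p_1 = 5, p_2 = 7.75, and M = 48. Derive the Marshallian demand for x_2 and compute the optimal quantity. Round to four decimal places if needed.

MU_x_1 ∝ 2·x_1^(-4/3), MU_x_2 ∝ x_2^(-4/3), so MRS = 2·(x_2/x_1)^(4/3) = p_1/p_2.
Hence x_2/x_1 = ((1/2)·p_1/p_2)^(1/(4/3)), i.e. raised to the 0.75 power.
Substitute x_2 = (x_2/x_1)·x_1 into the budget: x_1* = M/(p_1 + p_2·(x_2/x_1)).
Numerically x_2/x_1 = 0.428034, so x_1* = 48/(5 + 7.75·0.428034) = 5.7711 and x_2* = 0.428034·5.7711 = 2.4702.

x_2* = 2.4702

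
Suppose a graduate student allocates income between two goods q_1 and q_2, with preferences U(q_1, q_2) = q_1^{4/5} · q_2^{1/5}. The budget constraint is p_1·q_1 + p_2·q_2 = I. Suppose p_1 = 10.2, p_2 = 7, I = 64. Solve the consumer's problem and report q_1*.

q_1* = 5.0196

Demand: q_1*(p_1,p_2,I) = 0.8·I/p_1 and q_2* = 0.2·I/p_2.
At p_1=10.2, p_2=7, I=64: q_1* = 0.8·64/10.2 = 5.0196.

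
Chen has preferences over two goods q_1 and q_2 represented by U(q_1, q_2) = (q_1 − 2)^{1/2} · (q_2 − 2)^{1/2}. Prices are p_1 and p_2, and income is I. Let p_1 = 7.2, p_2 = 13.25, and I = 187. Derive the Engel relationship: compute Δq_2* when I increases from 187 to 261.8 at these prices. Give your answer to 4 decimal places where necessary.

Δq_2* = 2.8226

Let q_1' = q_1−2, q_2' = q_2−2. MRS = q_2'/q_1' = p_1/p_2.
Substituting into the budget: q_1* = 2 + 0.5·(I − 2·p_1 − 2·p_2)/p_1, and q_2* = 2 + 0.5·(…)/p_2.
Discretionary income = 187 − 2·7.2 − 2·13.25 = 146.1; q_2* = 2 + 0.5·146.1/13.25 = 7.5132.
At I' = 261.8: q_2* = 10.3358. Change: 10.3358 − 7.5132 = 2.8226.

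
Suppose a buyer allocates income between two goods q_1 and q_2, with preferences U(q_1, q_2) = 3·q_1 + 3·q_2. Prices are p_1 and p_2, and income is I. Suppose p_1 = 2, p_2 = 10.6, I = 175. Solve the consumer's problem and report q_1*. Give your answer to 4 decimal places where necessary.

Perfect substitutes: compare marginal utility per dollar. 3/p_1 vs 3/p_2 → 1.5 vs 0.283.
q_1 gives more utility per dollar, so spend all income on q_1: q_1* = I/p_1, q_2* = 0.
Numerically: q_1* = 87.5, q_2* = 0.

q_1* = 87.5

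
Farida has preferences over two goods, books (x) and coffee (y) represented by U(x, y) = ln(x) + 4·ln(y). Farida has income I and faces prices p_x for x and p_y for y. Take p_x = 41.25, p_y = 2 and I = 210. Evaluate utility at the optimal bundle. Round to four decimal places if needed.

At p_x=41.25, p_y=2, I=210: x* = 0.2·210/41.25 = 1.0182, y* = 84.
Utility at the optimum: U(1.0182, 84) = 17.7413.

V = 17.7413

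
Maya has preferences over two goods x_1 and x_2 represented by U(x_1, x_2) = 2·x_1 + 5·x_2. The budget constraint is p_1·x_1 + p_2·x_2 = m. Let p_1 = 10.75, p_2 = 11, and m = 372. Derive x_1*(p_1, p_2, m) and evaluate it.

x_1* = 0

Linear utility — the consumer picks whichever good has higher MU/price: 2/10.75 = 0.186 vs 5/11 = 0.4545.
x_2 gives more utility per dollar, so spend all income on x_2: x_2* = m/p_2, x_1* = 0.
Numerically: x_1* = 0, x_2* = 33.8182.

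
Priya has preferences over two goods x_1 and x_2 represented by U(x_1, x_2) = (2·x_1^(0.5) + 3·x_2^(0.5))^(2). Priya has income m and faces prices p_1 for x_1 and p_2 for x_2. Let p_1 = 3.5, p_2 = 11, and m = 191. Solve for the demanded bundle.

x_1* = 31.8032, x_2* = 7.2444

From the CES first-order condition, (2/3)·(x_2/x_1)^(0.5) = p_1/p_2.
Hence x_2/x_1 = ((3/2)·p_1/p_2)^(1/(0.5)), i.e. raised to the 2 power.
With the ratio pinned down, the budget gives x_1* = m/(p_1 + p_2·(x_2/x_1)) and x_2* = (x_2/x_1)·x_1*.
Numerically x_2/x_1 = 0.227789, so x_1* = 191/(3.5 + 11·0.227789) = 31.8032 and x_2* = 0.227789·31.8032 = 7.2444.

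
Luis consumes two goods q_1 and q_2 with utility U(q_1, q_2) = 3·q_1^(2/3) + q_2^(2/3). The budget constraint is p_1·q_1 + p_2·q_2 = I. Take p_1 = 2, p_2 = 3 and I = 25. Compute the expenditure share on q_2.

share on q_2 = 0.0162

From the CES first-order condition, 3·(q_2/q_1)^(1/3) = p_1/p_2.
Hence q_2/q_1 = ((1/3)·p_1/p_2)^(1/(1/3)), i.e. raised to the 3 power.
With the ratio pinned down, the budget gives q_1* = I/(p_1 + p_2·(q_2/q_1)) and q_2* = (q_2/q_1)·q_1*.
Numerically q_2/q_1 = 0.010974, so q_1* = 25/(2 + 3·0.010974) = 12.2976 and q_2* = 0.010974·12.2976 = 0.135.
Expenditure on q_2: 3·0.135 = 0.4049; share = 0.0162.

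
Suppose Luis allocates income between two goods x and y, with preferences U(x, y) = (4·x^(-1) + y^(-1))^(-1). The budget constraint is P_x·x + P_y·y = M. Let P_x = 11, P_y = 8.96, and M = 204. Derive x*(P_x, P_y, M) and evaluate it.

MU_x ∝ 4·x^(-2), MU_y ∝ y^(-2), so MRS = 4·(y/x)^(2) = P_x/P_y.
Hence y/x = ((1/4)·P_x/P_y)^(1/(2)), i.e. raised to the 0.5 power.
Substitute y = (y/x)·x into the budget: x* = M/(P_x + P_y·(y/x)).
Numerically y/x = 0.554003, so x* = 204/(11 + 8.96·0.554003) = 12.7789.

x* = 12.7789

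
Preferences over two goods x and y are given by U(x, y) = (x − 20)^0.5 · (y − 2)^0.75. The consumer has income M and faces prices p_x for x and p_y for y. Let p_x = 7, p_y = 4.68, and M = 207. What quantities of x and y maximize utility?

x* = 23.2937, y* = 9.3897

This is Cobb-Douglas in (x−20, y−2): tangency gives 0.5·p_y·(y−2) = 0.75·p_x·(x−20).
After buying the subsistence bundle (20, 2), a share 0.4 of the remaining income goes to x: x* = 20 + 0.4·(M − 20p_x − 2p_y)/p_x.
Discretionary income = 207 − 20·7 − 2·4.68 = 57.64; x* = 20 + 0.4·57.64/7 = 23.2937; y* = 2 + 0.6·57.64/4.68 = 9.3897.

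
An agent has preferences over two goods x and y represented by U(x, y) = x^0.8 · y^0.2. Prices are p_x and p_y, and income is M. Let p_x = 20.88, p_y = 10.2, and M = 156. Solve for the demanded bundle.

x* = 5.977, y* = 3.0588

The MRS is 4·y/x. Set MRS = p_x/p_y.
So 0.8·p_y·y = 0.2·p_x·x; combined with the budget, a share 0.8 of income goes to x.
Demand: x*(p_x,p_y,M) = 0.8·M/p_x and y* = 0.2·M/p_y.
At p_x=20.88, p_y=10.2, M=156: x* = 0.8·156/20.88 = 5.977, y* = 3.0588.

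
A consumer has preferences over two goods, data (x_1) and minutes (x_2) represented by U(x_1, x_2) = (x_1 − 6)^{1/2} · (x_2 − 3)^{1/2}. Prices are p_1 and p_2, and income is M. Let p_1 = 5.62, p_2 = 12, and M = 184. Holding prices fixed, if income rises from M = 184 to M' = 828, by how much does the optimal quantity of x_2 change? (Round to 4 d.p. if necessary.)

Δx_2* = 26.8333

This is Cobb-Douglas in (x_1−6, x_2−3): tangency gives 0.5·p_2·(x_2−3) = 0.5·p_1·(x_1−6).
Substituting into the budget: x_1* = 6 + 0.5·(M − 6·p_1 − 3·p_2)/p_1, and x_2* = 3 + 0.5·(…)/p_2.
Discretionary income = 184 − 6·5.62 − 3·12 = 114.28; x_2* = 3 + 0.5·114.28/12 = 7.7617.
At M' = 828: x_2* = 34.595. Change: 34.595 − 7.7617 = 26.8333.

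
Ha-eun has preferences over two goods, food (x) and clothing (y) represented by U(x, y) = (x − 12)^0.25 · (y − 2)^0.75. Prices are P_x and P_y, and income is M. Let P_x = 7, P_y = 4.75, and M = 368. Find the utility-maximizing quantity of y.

MRS = (1/3)·(y−2)/(x−12). Tangency with P_x/P_y gives y−2 = 3·(P_x/P_y)·(x−12).
Substituting into the budget: x* = 12 + 0.25·(M − 12·P_x − 2·P_y)/P_x, and y* = 2 + 0.75·(…)/P_y.
Discretionary income = 368 − 12·7 − 2·4.75 = 274.5; y* = 2 + 0.75·274.5/4.75 = 45.3421.

y* = 45.3421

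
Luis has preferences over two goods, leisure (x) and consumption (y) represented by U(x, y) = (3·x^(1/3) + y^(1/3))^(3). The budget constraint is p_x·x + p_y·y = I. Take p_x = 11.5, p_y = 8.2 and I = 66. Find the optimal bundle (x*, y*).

MU_x ∝ 3·x^(-2/3), MU_y ∝ y^(-2/3), so MRS = 3·(y/x)^(2/3) = p_x/p_y.
Solve for the ratio: y/x = [(1/3)·p_x/p_y]^(1.5).
Substitute y = (y/x)·x into the budget: x* = I/(p_x + p_y·(y/x)).
Numerically y/x = 0.319627, so x* = 66/(11.5 + 8.2·0.319627) = 4.6739 and y* = 0.319627·4.6739 = 1.4939.

x* = 4.6739, y* = 1.4939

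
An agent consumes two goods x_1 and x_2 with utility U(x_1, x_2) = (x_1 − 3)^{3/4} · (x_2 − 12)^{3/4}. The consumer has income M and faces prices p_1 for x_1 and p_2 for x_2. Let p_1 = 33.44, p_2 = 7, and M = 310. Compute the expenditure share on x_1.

share on x_1 = 0.5263

Discretionary income = 310 − 3·33.44 − 12·7 = 125.68; x_1* = 3 + 0.5·125.68/33.44 = 4.8792; x_2* = 12 + 0.5·125.68/7 = 20.9771.
Expenditure on x_1: 33.44·4.8792 = 163.16; share = 0.5263.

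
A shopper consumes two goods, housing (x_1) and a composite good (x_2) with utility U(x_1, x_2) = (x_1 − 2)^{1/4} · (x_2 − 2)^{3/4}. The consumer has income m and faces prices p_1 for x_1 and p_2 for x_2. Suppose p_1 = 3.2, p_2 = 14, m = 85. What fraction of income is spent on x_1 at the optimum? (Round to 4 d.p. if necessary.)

This is Cobb-Douglas in (x_1−2, x_2−2): tangency gives 0.25·p_2·(x_2−2) = 0.75·p_1·(x_1−2).
Substituting into the budget: x_1* = 2 + 0.25·(m − 2·p_1 − 2·p_2)/p_1, and x_2* = 2 + 0.75·(…)/p_2.
Discretionary income = 85 − 2·3.2 − 2·14 = 50.6; x_1* = 2 + 0.25·50.6/3.2 = 5.9531; x_2* = 2 + 0.75·50.6/14 = 4.7107.
Expenditure on x_1: 3.2·5.9531 = 19.05; share = 0.2241.

share on x_1 = 0.2241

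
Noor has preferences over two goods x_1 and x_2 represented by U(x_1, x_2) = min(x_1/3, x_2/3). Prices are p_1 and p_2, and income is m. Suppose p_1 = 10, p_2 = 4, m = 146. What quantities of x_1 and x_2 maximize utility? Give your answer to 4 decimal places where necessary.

Leontief preferences: the optimum is at the kink where x_1/3 = x_2/3, i.e. x_2 = x_1.
Budget: p_1·x_1 + p_2·x_1 = m, so (3·p_1 + 3·p_2)·x_1 = 3·m.
Demand: x_1*(p_1,p_2,m) = 3·m/(3·p_1 + 3·p_2), x_2* = 3·m/(3·p_1 + 3·p_2).
Here 3·10 + 3·4 = 42, giving x_1* = 10.4286 and x_2* = 10.4286.

x_1* = 10.4286, x_2* = 10.4286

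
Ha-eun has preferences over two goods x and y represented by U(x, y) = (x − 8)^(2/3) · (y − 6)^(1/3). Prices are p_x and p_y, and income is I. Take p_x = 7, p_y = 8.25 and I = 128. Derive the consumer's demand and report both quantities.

x* = 10.1429, y* = 6.9091

This is Cobb-Douglas in (x−8, y−6): tangency gives 2/3·p_y·(y−6) = 1/3·p_x·(x−8).
After buying the subsistence bundle (8, 6), a share 2/3 of the remaining income goes to x: x* = 8 + 2/3·(I − 8p_x − 6p_y)/p_x.
Discretionary income = 128 − 8·7 − 6·8.25 = 22.5; x* = 8 + 2/3·22.5/7 = 10.1429; y* = 6 + 1/3·22.5/8.25 = 6.9091.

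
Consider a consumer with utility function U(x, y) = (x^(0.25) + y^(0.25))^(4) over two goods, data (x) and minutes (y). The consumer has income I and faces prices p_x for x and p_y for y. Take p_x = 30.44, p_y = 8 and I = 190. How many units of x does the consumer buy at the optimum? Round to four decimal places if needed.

x* = 2.4371

MRS = MU_x/MU_y = (y/x)^(0.75). Set equal to p_x/p_y.
Solve for the ratio: y/x = [p_x/p_y]^(4/3).
With the ratio pinned down, the budget gives x* = I/(p_x + p_y·(y/x)) and y* = (y/x)·x*.
Numerically y/x = 5.94027, so x* = 190/(30.44 + 8·5.94027) = 2.4371.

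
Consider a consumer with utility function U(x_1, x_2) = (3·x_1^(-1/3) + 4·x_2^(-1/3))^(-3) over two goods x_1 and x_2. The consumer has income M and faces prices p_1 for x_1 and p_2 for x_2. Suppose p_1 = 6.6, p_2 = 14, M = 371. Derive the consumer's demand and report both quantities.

MRS = MU_x_1/MU_x_2 = (3/4)·(x_2/x_1)^(4/3). Set equal to p_1/p_2.
Hence x_2/x_1 = ((4/3)·p_1/p_2)^(1/(4/3)), i.e. raised to the 0.75 power.
Substitute x_2 = (x_2/x_1)·x_1 into the budget: x_1* = M/(p_1 + p_2·(x_2/x_1)).
Numerically x_2/x_1 = 0.705937, so x_1* = 371/(6.6 + 14·0.705937) = 22.5079 and x_2* = 0.705937·22.5079 = 15.8891.

x_1* = 22.5079, x_2* = 15.8891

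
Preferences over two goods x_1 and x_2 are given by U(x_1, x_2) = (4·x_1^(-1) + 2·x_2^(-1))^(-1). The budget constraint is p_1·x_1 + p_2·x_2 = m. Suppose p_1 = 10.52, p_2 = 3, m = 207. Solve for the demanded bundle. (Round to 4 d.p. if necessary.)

Numerically x_2/x_1 = 1.324135, so x_1* = 207/(10.52 + 3·1.324135) = 14.2833 and x_2* = 1.324135·14.2833 = 18.9131.

x_1* = 14.2833, x_2* = 18.9131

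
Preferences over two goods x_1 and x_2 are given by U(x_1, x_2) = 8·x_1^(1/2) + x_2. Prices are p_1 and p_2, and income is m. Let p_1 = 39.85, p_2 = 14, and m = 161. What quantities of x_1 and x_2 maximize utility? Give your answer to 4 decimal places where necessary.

Utility is quasi-linear in x_2; the FOC for x_1 is 4/√x_1 = p_1/p_2.
Thus x_1* = (4·p_2/p_1)² — independent of m — with the rest of income spent on x_2.
Plugging in: x_1* = (4·14/39.85)² = 1.9748, x_2* = 5.8789.

x_1* = 1.9748, x_2* = 5.8789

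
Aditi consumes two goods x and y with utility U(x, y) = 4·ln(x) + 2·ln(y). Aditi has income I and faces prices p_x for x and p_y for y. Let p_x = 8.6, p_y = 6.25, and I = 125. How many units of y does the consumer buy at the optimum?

At p_x=8.6, p_y=6.25, I=125: y* = 1/3·125/6.25 = 6.6667.

y* = 6.6667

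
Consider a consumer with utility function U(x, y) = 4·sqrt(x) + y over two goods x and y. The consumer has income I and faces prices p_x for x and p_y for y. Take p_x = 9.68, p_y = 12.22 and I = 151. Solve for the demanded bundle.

Thus x* = (2·p_y/p_x)² — independent of I — with the rest of income spent on y.
Plugging in: x* = (2·12.22/9.68)² = 6.3746, y* = 7.3072.

x* = 6.3746, y* = 7.3072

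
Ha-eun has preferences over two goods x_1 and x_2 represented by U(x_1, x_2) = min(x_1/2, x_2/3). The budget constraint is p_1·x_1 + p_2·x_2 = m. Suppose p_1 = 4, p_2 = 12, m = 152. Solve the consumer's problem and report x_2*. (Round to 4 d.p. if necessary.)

Leontief preferences: the optimum is at the kink where x_1/2 = x_2/3, i.e. x_2 = (3/2)·x_1.
Budget: p_1·x_1 + p_2·(3/2)·x_1 = m, so (2·p_1 + 3·p_2)·x_1 = 2·m.
Demand: x_1*(p_1,p_2,m) = 2·m/(2·p_1 + 3·p_2), x_2* = 3·m/(2·p_1 + 3·p_2).
Here 2·4 + 3·12 = 44, giving x_2* = 10.3636.

x_2* = 10.3636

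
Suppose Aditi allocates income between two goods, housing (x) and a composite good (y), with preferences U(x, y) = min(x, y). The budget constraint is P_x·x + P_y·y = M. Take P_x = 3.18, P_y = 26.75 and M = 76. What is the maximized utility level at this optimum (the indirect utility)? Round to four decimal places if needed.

With perfect complements, no substitution: consume in ratio x:y = 1:1.
Budget: P_x·x + P_y·x = M, so (P_x + P_y)·x = M.
Demand: x*(P_x,P_y,M) = M/(P_x + P_y), y* = M/(P_x + P_y).
Here 3.18 + 26.75 = 29.93, giving x* = 2.5393 and y* = 2.5393.
Utility at the optimum: U(2.5393, 2.5393) = 2.5393.

V = 2.5393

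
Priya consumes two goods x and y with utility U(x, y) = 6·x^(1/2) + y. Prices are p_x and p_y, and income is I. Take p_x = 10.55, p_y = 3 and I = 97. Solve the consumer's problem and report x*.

Set MRS = p_x/p_y: 3·x^(−1/2) = p_x/p_y.
Solve: √x = 3·p_y/p_x, so x*(p_x,p_y) = (3·p_y/p_x)², and y* = (I − p_x·x*)/p_y.
Plugging in: x* = (3·3/10.55)² = 0.7277.

x* = 0.7277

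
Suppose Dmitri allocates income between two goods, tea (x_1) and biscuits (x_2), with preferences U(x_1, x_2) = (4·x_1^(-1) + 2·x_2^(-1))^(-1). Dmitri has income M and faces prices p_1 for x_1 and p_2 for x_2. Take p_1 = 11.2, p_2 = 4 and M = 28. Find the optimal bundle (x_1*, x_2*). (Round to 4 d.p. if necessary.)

MRS = MU_x_1/MU_x_2 = 2·(x_2/x_1)^(2). Set equal to p_1/p_2.
Hence x_2/x_1 = ((1/2)·p_1/p_2)^(1/(2)), i.e. raised to the 0.5 power.
With the ratio pinned down, the budget gives x_1* = M/(p_1 + p_2·(x_2/x_1)) and x_2* = (x_2/x_1)·x_1*.
Numerically x_2/x_1 = 1.183216, so x_1* = 28/(11.2 + 4·1.183216) = 1.7574 and x_2* = 1.183216·1.7574 = 2.0794.

x_1* = 1.7574, x_2* = 2.0794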